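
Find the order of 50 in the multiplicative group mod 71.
35

71 is prime, so ord(50) divides φ(71) = 70.
Divisors of 70: 1, 2, 5, 7, 10, 14, 35, 70.
Repeated squaring: 50^1 ≡ 50, 50^2 ≡ 15, 50^4 ≡ 12, 50^8 ≡ 2, 50^16 ≡ 4, 50^32 ≡ 16, 50^64 ≡ 43 (mod 71).
Test 50^d mod 71 for each divisor d in increasing order:
50^1 ≡ 50
50^2 ≡ 15
50^5 = 50^4·50^1 ≡ 32
50^7 = 50^4·50^2·50^1 ≡ 54
50^10 = 50^8·50^2 ≡ 30
50^14 = 50^8·50^4·50^2 ≡ 5
50^35 = 50^32·50^2·50^1 ≡ 1  ← first divisor giving 1
The order is 35.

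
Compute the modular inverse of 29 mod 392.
365

gcd(29, 392) = 1, so the inverse exists.
Extended Euclidean algorithm on (392, 29):
392 = 13 × 29 + 15  ⟹  15 = (1)·392 + (-13)·29
29 = 1 × 15 + 14  ⟹  14 = (-1)·392 + (14)·29
15 = 1 × 14 + 1  ⟹  1 = (2)·392 + (-27)·29
So (-27)·29 ≡ 1 (mod 392), i.e. 29^(-1) ≡ -27 ≡ 365 (mod 392).
Check: 29 × 365 = 10585 ≡ 1 (mod 392)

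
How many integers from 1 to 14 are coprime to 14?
6

14 = 2 × 7
φ(n) = n × ∏(1 - 1/p) for each prime p dividing n
φ(14) = 14 × (1 - 1/2) × (1 - 1/7) = 6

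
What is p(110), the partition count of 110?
607163746

p(n) counts ways to write n as a sum of positive integers (order ignored).
Euler's pentagonal recurrence: p(k) = p(k-1) + p(k-2) - p(k-5) - p(k-7) + p(k-12) + p(k-15) - ... (offsets j(3j∓1)/2, signs ++--, p(0)=1, p(<0)=0).
DP table for k = 0..109: p(0)=1, p(1)=1, p(2)=2, p(3)=3, p(4)=5, p(5)=7, p(6)=11, p(7)=15, p(8)=22, p(9)=30, p(10)=42, p(11)=56, p(12)=77, p(13)=101, p(14)=135, p(15)=176, p(16)=231, p(17)=297, p(18)=385, p(19)=490, p(20)=627, p(21)=792, p(22)=1002, p(23)=1255, p(24)=1575, p(25)=1958, p(26)=2436, p(27)=3010, p(28)=3718, p(29)=4565, p(30)=5604, p(31)=6842, p(32)=8349, p(33)=10143, p(34)=12310, p(35)=14883, p(36)=17977, p(37)=21637, p(38)=26015, p(39)=31185, p(40)=37338, p(41)=44583, p(42)=53174, p(43)=63261, p(44)=75175, p(45)=89134, p(46)=105558, p(47)=124754, p(48)=147273, p(49)=173525, p(50)=204226, p(51)=239943, p(52)=281589, p(53)=329931, p(54)=386155, p(55)=451276, p(56)=526823, p(57)=614154, p(58)=715220, p(59)=831820, p(60)=966467, p(61)=1121505, p(62)=1300156, p(63)=1505499, p(64)=1741630, p(65)=2012558, p(66)=2323520, p(67)=2679689, p(68)=3087735, p(69)=3554345, p(70)=4087968, p(71)=4697205, p(72)=5392783, p(73)=6185689, p(74)=7089500, p(75)=8118264, p(76)=9289091, p(77)=10619863, p(78)=12132164, p(79)=13848650, p(80)=15796476, p(81)=18004327, p(82)=20506255, p(83)=23338469, p(84)=26543660, p(85)=30167357, p(86)=34262962, p(87)=38887673, p(88)=44108109, p(89)=49995925, p(90)=56634173, p(91)=64112359, p(92)=72533807, p(93)=82010177, p(94)=92669720, p(95)=104651419, p(96)=118114304, p(97)=133230930, p(98)=150198136, p(99)=169229875, p(100)=190569292, p(101)=214481126, p(102)=241265379, p(103)=271248950, p(104)=304801365, p(105)=342325709, p(106)=384276336, p(107)=431149389, p(108)=483502844, p(109)=541946240.
Final step: p(110) = p(109) + p(108) - p(105) - p(103) + p(98) + p(95) - p(88) - p(84) + p(75) + p(70) - p(59) - p(53) + p(40) + p(33) - p(18) - p(10)
= 541946240 + 483502844 - 342325709 - 271248950 + 150198136 + 104651419 - 44108109 - 26543660 + 8118264 + 4087968 - 831820 - 329931 + 37338 + 10143 - 385 - 42
= 607163746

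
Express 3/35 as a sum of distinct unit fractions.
1/12 + 1/420

Greedy algorithm:
3/35: ceiling(35/3) = 12, use 1/12
1/420: ceiling(420/1) = 420, use 1/420
Result: 3/35 = 1/12 + 1/420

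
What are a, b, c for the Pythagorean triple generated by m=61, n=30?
(2821, 3660, 4621)

Euclid's formula: a = m² - n², b = 2mn, c = m² + n²
m = 61, n = 30
a = 61² - 30² = 3721 - 900 = 2821
b = 2 × 61 × 30 = 3660
c = 61² + 30² = 3721 + 900 = 4621
Verification: 2821² + 3660² = 7958041 + 13395600 = 21353641 = 4621² ✓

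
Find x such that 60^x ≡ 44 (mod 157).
50

Baby-step giant-step with step n = ⌈√157⌉ = 13.
Baby steps 60^j mod 157 (j:value) for j=0..12: 0:1, 1:60, 2:146, 3:125, 4:121, 5:38, 6:82, 7:53, 8:40, 9:45, 10:31, 11:133, 12:130.
Giant-step multiplier: 60^(-13) ≡ 60^(156-13) = 60^143 ≡ 135 (mod 157).
Giant steps γ_i = 44·135^i mod 157: γ_0=44, γ_1=131, γ_2=101, γ_3=133 (in table at j=11).
x = i·n + j = 3·13 + 11 = 50.
Check: 60^50 ≡ 44 (mod 157).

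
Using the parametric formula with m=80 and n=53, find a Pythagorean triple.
(3591, 8480, 9209)

Euclid's formula: a = m² - n², b = 2mn, c = m² + n²
m = 80, n = 53
a = 80² - 53² = 6400 - 2809 = 3591
b = 2 × 80 × 53 = 8480
c = 80² + 53² = 6400 + 2809 = 9209
Verification: 3591² + 8480² = 12895281 + 71910400 = 84805681 = 9209² ✓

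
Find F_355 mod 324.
113

Matrix identity: Q^n = [[F_(n+1), F_n], [F_n, F_(n-1)]] with Q = [[1,1],[1,0]].
n = 355 = 101100011₂. Square-and-multiply, entries mod 324:
Q^1 = [[1,1],[1,0]]
Q^2 = (Q^1)² = [[2,1],[1,1]]
Q^5 = (Q^2)²·Q = [[8,5],[5,3]]
Q^11 = (Q^5)²·Q = [[144,89],[89,55]]
Q^22 = (Q^11)² = [[145,215],[215,254]]
Q^44 = (Q^22)² = [[182,249],[249,257]]
Q^88 = (Q^44)² = [[193,123],[123,70]]
Q^177 = (Q^88)²·Q = [[163,214],[214,273]]
Q^355 = (Q^177)²·Q = [[105,113],[113,316]]
F_355 mod 324 = Q^355[0][1] = 113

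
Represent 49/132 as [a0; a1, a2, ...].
[0; 2, 1, 2, 3, 1, 3]

Euclidean algorithm steps:
49 = 0 × 132 + 49
132 = 2 × 49 + 34
49 = 1 × 34 + 15
34 = 2 × 15 + 4
15 = 3 × 4 + 3
4 = 1 × 3 + 1
3 = 3 × 1 + 0
Continued fraction: [0; 2, 1, 2, 3, 1, 3]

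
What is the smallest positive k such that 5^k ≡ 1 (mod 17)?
16

17 is prime, so ord(5) divides φ(17) = 16.
Divisors of 16: 1, 2, 4, 8, 16.
Repeated squaring: 5^1 ≡ 5, 5^2 ≡ 8, 5^4 ≡ 13, 5^8 ≡ 16, 5^16 ≡ 1 (mod 17).
Test 5^d mod 17 for each divisor d in increasing order:
5^1 ≡ 5
5^2 ≡ 8
5^4 ≡ 13
5^8 ≡ 16
5^16 ≡ 1  ← first divisor giving 1
The order is 16.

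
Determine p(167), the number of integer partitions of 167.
207890420102

p(n) counts ways to write n as a sum of positive integers (order ignored).
Euler's pentagonal recurrence: p(k) = p(k-1) + p(k-2) - p(k-5) - p(k-7) + p(k-12) + p(k-15) - ... (offsets j(3j∓1)/2, signs ++--, p(0)=1, p(<0)=0).
DP table for k = 0..166: p(0)=1, p(1)=1, p(2)=2, p(3)=3, p(4)=5, p(5)=7, p(6)=11, p(7)=15, p(8)=22, p(9)=30, p(10)=42, p(11)=56, p(12)=77, p(13)=101, p(14)=135, p(15)=176, p(16)=231, p(17)=297, p(18)=385, p(19)=490, p(20)=627, p(21)=792, p(22)=1002, p(23)=1255, p(24)=1575, p(25)=1958, p(26)=2436, p(27)=3010, p(28)=3718, p(29)=4565, p(30)=5604, p(31)=6842, p(32)=8349, p(33)=10143, p(34)=12310, p(35)=14883, p(36)=17977, p(37)=21637, p(38)=26015, p(39)=31185, p(40)=37338, p(41)=44583, p(42)=53174, p(43)=63261, p(44)=75175, p(45)=89134, p(46)=105558, p(47)=124754, p(48)=147273, p(49)=173525, p(50)=204226, p(51)=239943, p(52)=281589, p(53)=329931, p(54)=386155, p(55)=451276, p(56)=526823, p(57)=614154, p(58)=715220, p(59)=831820, p(60)=966467, p(61)=1121505, p(62)=1300156, p(63)=1505499, p(64)=1741630, p(65)=2012558, p(66)=2323520, p(67)=2679689, p(68)=3087735, p(69)=3554345, p(70)=4087968, p(71)=4697205, p(72)=5392783, p(73)=6185689, p(74)=7089500, p(75)=8118264, p(76)=9289091, p(77)=10619863, p(78)=12132164, p(79)=13848650, p(80)=15796476, p(81)=18004327, p(82)=20506255, p(83)=23338469, p(84)=26543660, p(85)=30167357, p(86)=34262962, p(87)=38887673, p(88)=44108109, p(89)=49995925, p(90)=56634173, p(91)=64112359, p(92)=72533807, p(93)=82010177, p(94)=92669720, p(95)=104651419, p(96)=118114304, p(97)=133230930, p(98)=150198136, p(99)=169229875, p(100)=190569292, p(101)=214481126, p(102)=241265379, p(103)=271248950, p(104)=304801365, p(105)=342325709, p(106)=384276336, p(107)=431149389, p(108)=483502844, p(109)=541946240, p(110)=607163746, p(111)=679903203, p(112)=761002156, p(113)=851376628, p(114)=952050665, p(115)=1064144451, p(116)=1188908248, p(117)=1327710076, p(118)=1482074143, p(119)=1653668665, p(120)=1844349560, p(121)=2056148051, p(122)=2291320912, p(123)=2552338241, p(124)=2841940500, p(125)=3163127352, p(126)=3519222692, p(127)=3913864295, p(128)=4351078600, p(129)=4835271870, p(130)=5371315400, p(131)=5964539504, p(132)=6620830889, p(133)=7346629512, p(134)=8149040695, p(135)=9035836076, p(136)=10015581680, p(137)=11097645016, p(138)=12292341831, p(139)=13610949895, p(140)=15065878135, p(141)=16670689208, p(142)=18440293320, p(143)=20390982757, p(144)=22540654445, p(145)=24908858009, p(146)=27517052599, p(147)=30388671978, p(148)=33549419497, p(149)=37027355200, p(150)=40853235313, p(151)=45060624582, p(152)=49686288421, p(153)=54770336324, p(154)=60356673280, p(155)=66493182097, p(156)=73232243759, p(157)=80630964769, p(158)=88751778802, p(159)=97662728555, p(160)=107438159466, p(161)=118159068427, p(162)=129913904637, p(163)=142798995930, p(164)=156919475295, p(165)=172389800255, p(166)=189334822579.
Final step: p(167) = p(166) + p(165) - p(162) - p(160) + p(155) + p(152) - p(145) - p(141) + p(132) + p(127) - p(116) - p(110) + p(97) + p(90) - p(75) - p(67) + p(50) + p(41) - p(22) - p(12)
= 189334822579 + 172389800255 - 129913904637 - 107438159466 + 66493182097 + 49686288421 - 24908858009 - 16670689208 + 6620830889 + 3913864295 - 1188908248 - 607163746 + 133230930 + 56634173 - 8118264 - 2679689 + 204226 + 44583 - 1002 - 77
= 207890420102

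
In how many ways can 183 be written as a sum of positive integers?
896684817527

p(n) counts ways to write n as a sum of positive integers (order ignored).
Euler's pentagonal recurrence: p(k) = p(k-1) + p(k-2) - p(k-5) - p(k-7) + p(k-12) + p(k-15) - ... (offsets j(3j∓1)/2, signs ++--, p(0)=1, p(<0)=0).
DP table for k = 0..182: p(0)=1, p(1)=1, p(2)=2, p(3)=3, p(4)=5, p(5)=7, p(6)=11, p(7)=15, p(8)=22, p(9)=30, p(10)=42, p(11)=56, p(12)=77, p(13)=101, p(14)=135, p(15)=176, p(16)=231, p(17)=297, p(18)=385, p(19)=490, p(20)=627, p(21)=792, p(22)=1002, p(23)=1255, p(24)=1575, p(25)=1958, p(26)=2436, p(27)=3010, p(28)=3718, p(29)=4565, p(30)=5604, p(31)=6842, p(32)=8349, p(33)=10143, p(34)=12310, p(35)=14883, p(36)=17977, p(37)=21637, p(38)=26015, p(39)=31185, p(40)=37338, p(41)=44583, p(42)=53174, p(43)=63261, p(44)=75175, p(45)=89134, p(46)=105558, p(47)=124754, p(48)=147273, p(49)=173525, p(50)=204226, p(51)=239943, p(52)=281589, p(53)=329931, p(54)=386155, p(55)=451276, p(56)=526823, p(57)=614154, p(58)=715220, p(59)=831820, p(60)=966467, p(61)=1121505, p(62)=1300156, p(63)=1505499, p(64)=1741630, p(65)=2012558, p(66)=2323520, p(67)=2679689, p(68)=3087735, p(69)=3554345, p(70)=4087968, p(71)=4697205, p(72)=5392783, p(73)=6185689, p(74)=7089500, p(75)=8118264, p(76)=9289091, p(77)=10619863, p(78)=12132164, p(79)=13848650, p(80)=15796476, p(81)=18004327, p(82)=20506255, p(83)=23338469, p(84)=26543660, p(85)=30167357, p(86)=34262962, p(87)=38887673, p(88)=44108109, p(89)=49995925, p(90)=56634173, p(91)=64112359, p(92)=72533807, p(93)=82010177, p(94)=92669720, p(95)=104651419, p(96)=118114304, p(97)=133230930, p(98)=150198136, p(99)=169229875, p(100)=190569292, p(101)=214481126, p(102)=241265379, p(103)=271248950, p(104)=304801365, p(105)=342325709, p(106)=384276336, p(107)=431149389, p(108)=483502844, p(109)=541946240, p(110)=607163746, p(111)=679903203, p(112)=761002156, p(113)=851376628, p(114)=952050665, p(115)=1064144451, p(116)=1188908248, p(117)=1327710076, p(118)=1482074143, p(119)=1653668665, p(120)=1844349560, p(121)=2056148051, p(122)=2291320912, p(123)=2552338241, p(124)=2841940500, p(125)=3163127352, p(126)=3519222692, p(127)=3913864295, p(128)=4351078600, p(129)=4835271870, p(130)=5371315400, p(131)=5964539504, p(132)=6620830889, p(133)=7346629512, p(134)=8149040695, p(135)=9035836076, p(136)=10015581680, p(137)=11097645016, p(138)=12292341831, p(139)=13610949895, p(140)=15065878135, p(141)=16670689208, p(142)=18440293320, p(143)=20390982757, p(144)=22540654445, p(145)=24908858009, p(146)=27517052599, p(147)=30388671978, p(148)=33549419497, p(149)=37027355200, p(150)=40853235313, p(151)=45060624582, p(152)=49686288421, p(153)=54770336324, p(154)=60356673280, p(155)=66493182097, p(156)=73232243759, p(157)=80630964769, p(158)=88751778802, p(159)=97662728555, p(160)=107438159466, p(161)=118159068427, p(162)=129913904637, p(163)=142798995930, p(164)=156919475295, p(165)=172389800255, p(166)=189334822579, p(167)=207890420102, p(168)=228204732751, p(169)=250438925115, p(170)=274768617130, p(171)=301384802048, p(172)=330495499613, p(173)=362326859895, p(174)=397125074750, p(175)=435157697830, p(176)=476715857290, p(177)=522115831195, p(178)=571701605655, p(179)=625846753120, p(180)=684957390936, p(181)=749474411781, p(182)=819876908323.
Final step: p(183) = p(182) + p(181) - p(178) - p(176) + p(171) + p(168) - p(161) - p(157) + p(148) + p(143) - p(132) - p(126) + p(113) + p(106) - p(91) - p(83) + p(66) + p(57) - p(38) - p(28) + p(7)
= 819876908323 + 749474411781 - 571701605655 - 476715857290 + 301384802048 + 228204732751 - 118159068427 - 80630964769 + 33549419497 + 20390982757 - 6620830889 - 3519222692 + 851376628 + 384276336 - 64112359 - 23338469 + 2323520 + 614154 - 26015 - 3718 + 15
= 896684817527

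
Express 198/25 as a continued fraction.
[7; 1, 11, 2]

Euclidean algorithm steps:
198 = 7 × 25 + 23
25 = 1 × 23 + 2
23 = 11 × 2 + 1
2 = 2 × 1 + 0
Continued fraction: [7; 1, 11, 2]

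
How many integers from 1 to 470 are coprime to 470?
184

470 = 2 × 5 × 47
φ(n) = n × ∏(1 - 1/p) for each prime p dividing n
φ(470) = 470 × (1 - 1/2) × (1 - 1/5) × (1 - 1/47) = 184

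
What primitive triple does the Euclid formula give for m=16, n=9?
(175, 288, 337)

Euclid's formula: a = m² - n², b = 2mn, c = m² + n²
m = 16, n = 9
a = 16² - 9² = 256 - 81 = 175
b = 2 × 16 × 9 = 288
c = 16² + 9² = 256 + 81 = 337
Verification: 175² + 288² = 30625 + 82944 = 113569 = 337² ✓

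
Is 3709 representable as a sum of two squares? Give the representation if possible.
30² + 53² (a=30, b=53)

Factorization: 3709 = 3709
By Fermat: n is sum of two squares iff every prime p ≡ 3 (mod 4) appears to even power.
All primes ≡ 3 (mod 4) appear to even power.
Search a = 0, 1, 2, … for 3709 - a² a perfect square: first hit at a = 30: 3709 - 900 = 2809 = 53².
3709 = 30² + 53² = 900 + 2809 ✓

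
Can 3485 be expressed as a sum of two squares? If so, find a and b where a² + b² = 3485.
2² + 59² (a=2, b=59)

Factorization: 3485 = 5 × 17 × 41
By Fermat: n is sum of two squares iff every prime p ≡ 3 (mod 4) appears to even power.
All primes ≡ 3 (mod 4) appear to even power.
Search a = 0, 1, 2, … for 3485 - a² a perfect square: first hit at a = 2: 3485 - 4 = 3481 = 59².
3485 = 2² + 59² = 4 + 3481 ✓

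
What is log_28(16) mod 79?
22

Baby-step giant-step with step n = ⌈√79⌉ = 9.
Baby steps 28^j mod 79 (j:value) for j=0..8: 0:1, 1:28, 2:73, 3:69, 4:36, 5:60, 6:21, 7:35, 8:32.
Giant-step multiplier: 28^(-9) ≡ 28^(78-9) = 28^69 ≡ 41 (mod 79).
Giant steps γ_i = 16·41^i mod 79: γ_0=16, γ_1=24, γ_2=36 (in table at j=4).
x = i·n + j = 2·9 + 4 = 22.
Check: 28^22 ≡ 16 (mod 79).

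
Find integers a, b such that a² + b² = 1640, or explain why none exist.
14² + 38² (a=14, b=38)

Factorization: 1640 = 2^3 × 5 × 41
By Fermat: n is sum of two squares iff every prime p ≡ 3 (mod 4) appears to even power.
All primes ≡ 3 (mod 4) appear to even power.
Search a = 0, 1, 2, … for 1640 - a² a perfect square: first hit at a = 14: 1640 - 196 = 1444 = 38².
1640 = 14² + 38² = 196 + 1444 ✓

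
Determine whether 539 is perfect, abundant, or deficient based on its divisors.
deficient

Proper divisors of 539: sum = 1 + 7 + 11 + 49 + 77 = 145
Since 145 < 539, 539 is deficient.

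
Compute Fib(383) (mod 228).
157

Matrix identity: Q^n = [[F_(n+1), F_n], [F_n, F_(n-1)]] with Q = [[1,1],[1,0]].
n = 383 = 101111111₂. Square-and-multiply, entries mod 228:
Q^1 = [[1,1],[1,0]]
Q^2 = (Q^1)² = [[2,1],[1,1]]
Q^5 = (Q^2)²·Q = [[8,5],[5,3]]
Q^11 = (Q^5)²·Q = [[144,89],[89,55]]
Q^23 = (Q^11)²·Q = [[84,157],[157,155]]
Q^47 = (Q^23)²·Q = [[144,13],[13,131]]
Q^95 = (Q^47)²·Q = [[84,157],[157,155]]
Q^191 = (Q^95)²·Q = [[144,13],[13,131]]
Q^383 = (Q^191)²·Q = [[84,157],[157,155]]
F_383 mod 228 = Q^383[0][1] = 157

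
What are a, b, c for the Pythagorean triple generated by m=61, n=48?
(1417, 5856, 6025)

Euclid's formula: a = m² - n², b = 2mn, c = m² + n²
m = 61, n = 48
a = 61² - 48² = 3721 - 2304 = 1417
b = 2 × 61 × 48 = 5856
c = 61² + 48² = 3721 + 2304 = 6025
Verification: 1417² + 5856² = 2007889 + 34292736 = 36300625 = 6025² ✓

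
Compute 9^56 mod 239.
166

Repeated squaring. Binary of 56 = 111000.
9^1 ≡ 9 (mod 239); 9^2 ≡ 81 (mod 239); 9^4 ≡ 108 (mod 239); 9^8 ≡ 192 (mod 239); 9^16 ≡ 58 (mod 239); 9^32 ≡ 18 (mod 239)
9^56 = 9^8 × 9^16 × 9^32 ≡ 166 (mod 239)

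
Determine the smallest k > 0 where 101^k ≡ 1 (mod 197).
49

197 is prime, so ord(101) divides φ(197) = 196.
Divisors of 196: 1, 2, 4, 7, 14, 28, 49, 98, 196.
Repeated squaring: 101^1 ≡ 101, 101^2 ≡ 154, 101^4 ≡ 76, 101^8 ≡ 63, 101^16 ≡ 29, 101^32 ≡ 53, 101^64 ≡ 51, 101^128 ≡ 40 (mod 197).
Test 101^d mod 197 for each divisor d in increasing order:
101^1 ≡ 101
101^2 ≡ 154
101^4 ≡ 76
101^7 = 101^4·101^2·101^1 ≡ 104
101^14 = 101^8·101^4·101^2 ≡ 178
101^28 = 101^16·101^8·101^4 ≡ 164
101^49 = 101^32·101^16·101^1 ≡ 1  ← first divisor giving 1
The order is 49.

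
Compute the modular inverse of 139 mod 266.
111

gcd(139, 266) = 1, so the inverse exists.
Extended Euclidean algorithm on (266, 139):
266 = 1 × 139 + 127  ⟹  127 = (1)·266 + (-1)·139
139 = 1 × 127 + 12  ⟹  12 = (-1)·266 + (2)·139
127 = 10 × 12 + 7  ⟹  7 = (11)·266 + (-21)·139
12 = 1 × 7 + 5  ⟹  5 = (-12)·266 + (23)·139
7 = 1 × 5 + 2  ⟹  2 = (23)·266 + (-44)·139
5 = 2 × 2 + 1  ⟹  1 = (-58)·266 + (111)·139
So (111)·139 ≡ 1 (mod 266), i.e. 139^(-1) ≡ 111 (mod 266).
Check: 139 × 111 = 15429 ≡ 1 (mod 266)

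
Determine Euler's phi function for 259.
216

259 = 7 × 37
φ(n) = n × ∏(1 - 1/p) for each prime p dividing n
φ(259) = 259 × (1 - 1/7) × (1 - 1/37) = 216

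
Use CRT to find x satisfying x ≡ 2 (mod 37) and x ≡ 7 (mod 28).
483

Using Chinese Remainder Theorem:
M = 37 × 28 = 1036
M1 = 28, M2 = 37
y1 = 28^(-1) mod 37 = 4
y2 = 37^(-1) mod 28 = 25
x = (2×28×4 + 7×37×25) mod 1036 = 483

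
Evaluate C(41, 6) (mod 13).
0

Using Lucas' theorem:
Write n=41 and k=6 in base 13:
n in base 13: [3, 2]
k in base 13: [0, 6]
C(41,6) mod 13 = ∏ C(n_i, k_i) mod 13
Digit binomials (mod 13): C(3,0) = 1; C(2,6) = 0 (k_i > n_i)
Product: 1 × 0 = 0 ≡ 0 (mod 13)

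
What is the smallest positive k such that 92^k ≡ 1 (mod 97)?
96

97 is prime, so ord(92) divides φ(97) = 96.
Divisors of 96: 1, 2, 3, 4, 6, 8, 12, 16, 24, 32, 48, 96.
Repeated squaring: 92^1 ≡ 92, 92^2 ≡ 25, 92^4 ≡ 43, 92^8 ≡ 6, 92^16 ≡ 36, 92^32 ≡ 35, 92^64 ≡ 61 (mod 97).
Test 92^d mod 97 for each divisor d in increasing order:
92^1 ≡ 92
92^2 ≡ 25
92^3 = 92^2·92^1 ≡ 69
92^4 ≡ 43
92^6 = 92^4·92^2 ≡ 8
92^8 ≡ 6
92^12 = 92^8·92^4 ≡ 64
92^16 ≡ 36
92^24 = 92^16·92^8 ≡ 22
92^32 ≡ 35
92^48 = 92^32·92^16 ≡ 96
92^96 = 92^64·92^32 ≡ 1  ← first divisor giving 1
The order is 96.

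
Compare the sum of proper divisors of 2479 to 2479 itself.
deficient

Proper divisors of 2479: sum = 1 + 37 + 67 = 105
Since 105 < 2479, 2479 is deficient.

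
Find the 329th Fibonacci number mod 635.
119

Matrix identity: Q^n = [[F_(n+1), F_n], [F_n, F_(n-1)]] with Q = [[1,1],[1,0]].
n = 329 = 101001001₂. Square-and-multiply, entries mod 635:
Q^1 = [[1,1],[1,0]]
Q^2 = (Q^1)² = [[2,1],[1,1]]
Q^5 = (Q^2)²·Q = [[8,5],[5,3]]
Q^10 = (Q^5)² = [[89,55],[55,34]]
Q^20 = (Q^10)² = [[151,415],[415,371]]
Q^41 = (Q^20)²·Q = [[176,81],[81,95]]
Q^82 = (Q^41)² = [[72,361],[361,346]]
Q^164 = (Q^82)² = [[250,403],[403,482]]
Q^329 = (Q^164)²·Q = [[475,119],[119,356]]
F_329 mod 635 = Q^329[0][1] = 119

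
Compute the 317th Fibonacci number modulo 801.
212

Matrix identity: Q^n = [[F_(n+1), F_n], [F_n, F_(n-1)]] with Q = [[1,1],[1,0]].
n = 317 = 100111101₂. Square-and-multiply, entries mod 801:
Q^1 = [[1,1],[1,0]]
Q^2 = (Q^1)² = [[2,1],[1,1]]
Q^4 = (Q^2)² = [[5,3],[3,2]]
Q^9 = (Q^4)²·Q = [[55,34],[34,21]]
Q^19 = (Q^9)²·Q = [[357,176],[176,181]]
Q^39 = (Q^19)²·Q = [[798,628],[628,170]]
Q^79 = (Q^39)²·Q = [[246,301],[301,746]]
Q^158 = (Q^79)² = [[529,620],[620,710]]
Q^317 = (Q^158)²·Q = [[233,212],[212,21]]
F_317 mod 801 = Q^317[0][1] = 212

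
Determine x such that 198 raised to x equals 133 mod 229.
113

Baby-step giant-step with step n = ⌈√229⌉ = 16.
Baby steps 198^j mod 229 (j:value) for j=0..15: 0:1, 1:198, 2:45, 3:208, 4:193, 5:200, 6:212, 7:69, 8:151, 9:128, 10:154, 11:35, 12:60, 13:201, 14:181, 15:114.
Giant-step multiplier: 198^(-16) ≡ 198^(228-16) = 198^212 ≡ 37 (mod 229).
Giant steps γ_i = 133·37^i mod 229: γ_0=133, γ_1=112, γ_2=22, γ_3=127, γ_4=119, γ_5=52, γ_6=92, γ_7=198 (in table at j=1).
x = i·n + j = 7·16 + 1 = 113.
Check: 198^113 ≡ 133 (mod 229).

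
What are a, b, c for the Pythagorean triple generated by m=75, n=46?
(3509, 6900, 7741)

Euclid's formula: a = m² - n², b = 2mn, c = m² + n²
m = 75, n = 46
a = 75² - 46² = 5625 - 2116 = 3509
b = 2 × 75 × 46 = 6900
c = 75² + 46² = 5625 + 2116 = 7741
Verification: 3509² + 6900² = 12313081 + 47610000 = 59923081 = 7741² ✓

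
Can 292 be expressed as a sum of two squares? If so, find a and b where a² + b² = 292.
6² + 16² (a=6, b=16)

Factorization: 292 = 2^2 × 73
By Fermat: n is sum of two squares iff every prime p ≡ 3 (mod 4) appears to even power.
All primes ≡ 3 (mod 4) appear to even power.
Search a = 0, 1, 2, … for 292 - a² a perfect square: first hit at a = 6: 292 - 36 = 256 = 16².
292 = 6² + 16² = 36 + 256 ✓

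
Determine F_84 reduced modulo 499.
394

Matrix identity: Q^n = [[F_(n+1), F_n], [F_n, F_(n-1)]] with Q = [[1,1],[1,0]].
n = 84 = 1010100₂. Square-and-multiply, entries mod 499:
Q^1 = [[1,1],[1,0]]
Q^2 = (Q^1)² = [[2,1],[1,1]]
Q^5 = (Q^2)²·Q = [[8,5],[5,3]]
Q^10 = (Q^5)² = [[89,55],[55,34]]
Q^21 = (Q^10)²·Q = [[246,467],[467,278]]
Q^42 = (Q^21)² = [[163,198],[198,464]]
Q^84 = (Q^42)² = [[404,394],[394,10]]
F_84 mod 499 = Q^84[0][1] = 394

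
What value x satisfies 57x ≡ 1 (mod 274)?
125

gcd(57, 274) = 1, so the inverse exists.
Extended Euclidean algorithm on (274, 57):
274 = 4 × 57 + 46  ⟹  46 = (1)·274 + (-4)·57
57 = 1 × 46 + 11  ⟹  11 = (-1)·274 + (5)·57
46 = 4 × 11 + 2  ⟹  2 = (5)·274 + (-24)·57
11 = 5 × 2 + 1  ⟹  1 = (-26)·274 + (125)·57
So (125)·57 ≡ 1 (mod 274), i.e. 57^(-1) ≡ 125 (mod 274).
Check: 57 × 125 = 7125 ≡ 1 (mod 274)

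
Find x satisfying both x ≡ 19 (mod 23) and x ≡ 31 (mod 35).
801

Using Chinese Remainder Theorem:
M = 23 × 35 = 805
M1 = 35, M2 = 23
y1 = 35^(-1) mod 23 = 2
y2 = 23^(-1) mod 35 = 32
x = (19×35×2 + 31×23×32) mod 805 = 801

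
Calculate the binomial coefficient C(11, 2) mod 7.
6

Using Lucas' theorem:
Write n=11 and k=2 in base 7:
n in base 7: [1, 4]
k in base 7: [0, 2]
C(11,2) mod 7 = ∏ C(n_i, k_i) mod 7
Digit binomials (mod 7): C(1,0) = 1; C(4,2) = 6
Product: 1 × 6 = 6 ≡ 6 (mod 7)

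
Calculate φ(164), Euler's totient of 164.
80

164 = 2^2 × 41
φ(n) = n × ∏(1 - 1/p) for each prime p dividing n
φ(164) = 164 × (1 - 1/2) × (1 - 1/41) = 80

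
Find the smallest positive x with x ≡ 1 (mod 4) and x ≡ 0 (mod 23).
69

Using Chinese Remainder Theorem:
M = 4 × 23 = 92
M1 = 23, M2 = 4
y1 = 23^(-1) mod 4 = 3
y2 = 4^(-1) mod 23 = 6
x = (1×23×3 + 0×4×6) mod 92 = 69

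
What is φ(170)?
64

170 = 2 × 5 × 17
φ(n) = n × ∏(1 - 1/p) for each prime p dividing n
φ(170) = 170 × (1 - 1/2) × (1 - 1/5) × (1 - 1/17) = 64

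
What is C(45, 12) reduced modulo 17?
0

Using Lucas' theorem:
Write n=45 and k=12 in base 17:
n in base 17: [2, 11]
k in base 17: [0, 12]
C(45,12) mod 17 = ∏ C(n_i, k_i) mod 17
Digit binomials (mod 17): C(2,0) = 1; C(11,12) = 0 (k_i > n_i)
Product: 1 × 0 = 0 ≡ 0 (mod 17)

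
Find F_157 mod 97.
46

Matrix identity: Q^n = [[F_(n+1), F_n], [F_n, F_(n-1)]] with Q = [[1,1],[1,0]].
n = 157 = 10011101₂. Square-and-multiply, entries mod 97:
Q^1 = [[1,1],[1,0]]
Q^2 = (Q^1)² = [[2,1],[1,1]]
Q^4 = (Q^2)² = [[5,3],[3,2]]
Q^9 = (Q^4)²·Q = [[55,34],[34,21]]
Q^19 = (Q^9)²·Q = [[72,10],[10,62]]
Q^39 = (Q^19)²·Q = [[28,46],[46,79]]
Q^78 = (Q^39)² = [[87,72],[72,15]]
Q^157 = (Q^78)²·Q = [[18,46],[46,69]]
F_157 mod 97 = Q^157[0][1] = 46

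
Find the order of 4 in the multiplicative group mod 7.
3

7 is prime, so ord(4) divides φ(7) = 6.
Divisors of 6: 1, 2, 3, 6.
Repeated squaring: 4^1 ≡ 4, 4^2 ≡ 2, 4^4 ≡ 4 (mod 7).
Test 4^d mod 7 for each divisor d in increasing order:
4^1 ≡ 4
4^2 ≡ 2
4^3 = 4^2·4^1 ≡ 1  ← first divisor giving 1
The order is 3.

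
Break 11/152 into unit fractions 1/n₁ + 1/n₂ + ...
1/14 + 1/1064

Greedy algorithm:
11/152: ceiling(152/11) = 14, use 1/14
1/1064: ceiling(1064/1) = 1064, use 1/1064
Result: 11/152 = 1/14 + 1/1064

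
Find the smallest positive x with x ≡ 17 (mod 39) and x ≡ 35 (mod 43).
680

Using Chinese Remainder Theorem:
M = 39 × 43 = 1677
M1 = 43, M2 = 39
y1 = 43^(-1) mod 39 = 10
y2 = 39^(-1) mod 43 = 32
x = (17×43×10 + 35×39×32) mod 1677 = 680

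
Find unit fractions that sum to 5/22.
1/5 + 1/37 + 1/4070

Greedy algorithm:
5/22: ceiling(22/5) = 5, use 1/5
3/110: ceiling(110/3) = 37, use 1/37
1/4070: ceiling(4070/1) = 4070, use 1/4070
Result: 5/22 = 1/5 + 1/37 + 1/4070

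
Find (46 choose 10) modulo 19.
0

Using Lucas' theorem:
Write n=46 and k=10 in base 19:
n in base 19: [2, 8]
k in base 19: [0, 10]
C(46,10) mod 19 = ∏ C(n_i, k_i) mod 19
Digit binomials (mod 19): C(2,0) = 1; C(8,10) = 0 (k_i > n_i)
Product: 1 × 0 = 0 ≡ 0 (mod 19)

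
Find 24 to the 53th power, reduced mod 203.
103

Repeated squaring. Binary of 53 = 110101.
24^1 ≡ 24 (mod 203); 24^2 ≡ 170 (mod 203); 24^4 ≡ 74 (mod 203); 24^8 ≡ 198 (mod 203); 24^16 ≡ 25 (mod 203); 24^32 ≡ 16 (mod 203)
24^53 = 24^1 × 24^4 × 24^16 × 24^32 ≡ 103 (mod 203)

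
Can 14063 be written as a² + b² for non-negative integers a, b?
Not possible

Factorization: 14063 = 7^3 × 41
By Fermat: n is sum of two squares iff every prime p ≡ 3 (mod 4) appears to even power.
Prime(s) ≡ 3 (mod 4) with odd exponent: [(7, 3)]
Therefore 14063 cannot be expressed as a² + b².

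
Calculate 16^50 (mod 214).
132

Repeated squaring. Binary of 50 = 110010.
16^1 ≡ 16 (mod 214); 16^2 ≡ 42 (mod 214); 16^4 ≡ 52 (mod 214); 16^8 ≡ 136 (mod 214); 16^16 ≡ 92 (mod 214); 16^32 ≡ 118 (mod 214)
16^50 = 16^2 × 16^16 × 16^32 ≡ 132 (mod 214)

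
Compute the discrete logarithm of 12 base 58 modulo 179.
152

Baby-step giant-step with step n = ⌈√179⌉ = 14.
Baby steps 58^j mod 179 (j:value) for j=0..13: 0:1, 1:58, 2:142, 3:2, 4:116, 5:105, 6:4, 7:53, 8:31, 9:8, 10:106, 11:62, 12:16, 13:33.
Giant-step multiplier: 58^(-14) ≡ 58^(178-14) = 58^164 ≡ 13 (mod 179).
Giant steps γ_i = 12·13^i mod 179: γ_0=12, γ_1=156, γ_2=59, γ_3=51, γ_4=126, γ_5=27, γ_6=172, γ_7=88, γ_8=70, γ_9=15, γ_10=16 (in table at j=12).
x = i·n + j = 10·14 + 12 = 152.
Check: 58^152 ≡ 12 (mod 179).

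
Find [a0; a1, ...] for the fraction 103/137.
[0; 1, 3, 34]

Euclidean algorithm steps:
103 = 0 × 137 + 103
137 = 1 × 103 + 34
103 = 3 × 34 + 1
34 = 34 × 1 + 0
Continued fraction: [0; 1, 3, 34]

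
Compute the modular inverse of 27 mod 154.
97

gcd(27, 154) = 1, so the inverse exists.
Extended Euclidean algorithm on (154, 27):
154 = 5 × 27 + 19  ⟹  19 = (1)·154 + (-5)·27
27 = 1 × 19 + 8  ⟹  8 = (-1)·154 + (6)·27
19 = 2 × 8 + 3  ⟹  3 = (3)·154 + (-17)·27
8 = 2 × 3 + 2  ⟹  2 = (-7)·154 + (40)·27
3 = 1 × 2 + 1  ⟹  1 = (10)·154 + (-57)·27
So (-57)·27 ≡ 1 (mod 154), i.e. 27^(-1) ≡ -57 ≡ 97 (mod 154).
Check: 27 × 97 = 2619 ≡ 1 (mod 154)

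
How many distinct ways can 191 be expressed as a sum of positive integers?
1820701100652

p(n) counts ways to write n as a sum of positive integers (order ignored).
Euler's pentagonal recurrence: p(k) = p(k-1) + p(k-2) - p(k-5) - p(k-7) + p(k-12) + p(k-15) - ... (offsets j(3j∓1)/2, signs ++--, p(0)=1, p(<0)=0).
DP table for k = 0..190: p(0)=1, p(1)=1, p(2)=2, p(3)=3, p(4)=5, p(5)=7, p(6)=11, p(7)=15, p(8)=22, p(9)=30, p(10)=42, p(11)=56, p(12)=77, p(13)=101, p(14)=135, p(15)=176, p(16)=231, p(17)=297, p(18)=385, p(19)=490, p(20)=627, p(21)=792, p(22)=1002, p(23)=1255, p(24)=1575, p(25)=1958, p(26)=2436, p(27)=3010, p(28)=3718, p(29)=4565, p(30)=5604, p(31)=6842, p(32)=8349, p(33)=10143, p(34)=12310, p(35)=14883, p(36)=17977, p(37)=21637, p(38)=26015, p(39)=31185, p(40)=37338, p(41)=44583, p(42)=53174, p(43)=63261, p(44)=75175, p(45)=89134, p(46)=105558, p(47)=124754, p(48)=147273, p(49)=173525, p(50)=204226, p(51)=239943, p(52)=281589, p(53)=329931, p(54)=386155, p(55)=451276, p(56)=526823, p(57)=614154, p(58)=715220, p(59)=831820, p(60)=966467, p(61)=1121505, p(62)=1300156, p(63)=1505499, p(64)=1741630, p(65)=2012558, p(66)=2323520, p(67)=2679689, p(68)=3087735, p(69)=3554345, p(70)=4087968, p(71)=4697205, p(72)=5392783, p(73)=6185689, p(74)=7089500, p(75)=8118264, p(76)=9289091, p(77)=10619863, p(78)=12132164, p(79)=13848650, p(80)=15796476, p(81)=18004327, p(82)=20506255, p(83)=23338469, p(84)=26543660, p(85)=30167357, p(86)=34262962, p(87)=38887673, p(88)=44108109, p(89)=49995925, p(90)=56634173, p(91)=64112359, p(92)=72533807, p(93)=82010177, p(94)=92669720, p(95)=104651419, p(96)=118114304, p(97)=133230930, p(98)=150198136, p(99)=169229875, p(100)=190569292, p(101)=214481126, p(102)=241265379, p(103)=271248950, p(104)=304801365, p(105)=342325709, p(106)=384276336, p(107)=431149389, p(108)=483502844, p(109)=541946240, p(110)=607163746, p(111)=679903203, p(112)=761002156, p(113)=851376628, p(114)=952050665, p(115)=1064144451, p(116)=1188908248, p(117)=1327710076, p(118)=1482074143, p(119)=1653668665, p(120)=1844349560, p(121)=2056148051, p(122)=2291320912, p(123)=2552338241, p(124)=2841940500, p(125)=3163127352, p(126)=3519222692, p(127)=3913864295, p(128)=4351078600, p(129)=4835271870, p(130)=5371315400, p(131)=5964539504, p(132)=6620830889, p(133)=7346629512, p(134)=8149040695, p(135)=9035836076, p(136)=10015581680, p(137)=11097645016, p(138)=12292341831, p(139)=13610949895, p(140)=15065878135, p(141)=16670689208, p(142)=18440293320, p(143)=20390982757, p(144)=22540654445, p(145)=24908858009, p(146)=27517052599, p(147)=30388671978, p(148)=33549419497, p(149)=37027355200, p(150)=40853235313, p(151)=45060624582, p(152)=49686288421, p(153)=54770336324, p(154)=60356673280, p(155)=66493182097, p(156)=73232243759, p(157)=80630964769, p(158)=88751778802, p(159)=97662728555, p(160)=107438159466, p(161)=118159068427, p(162)=129913904637, p(163)=142798995930, p(164)=156919475295, p(165)=172389800255, p(166)=189334822579, p(167)=207890420102, p(168)=228204732751, p(169)=250438925115, p(170)=274768617130, p(171)=301384802048, p(172)=330495499613, p(173)=362326859895, p(174)=397125074750, p(175)=435157697830, p(176)=476715857290, p(177)=522115831195, p(178)=571701605655, p(179)=625846753120, p(180)=684957390936, p(181)=749474411781, p(182)=819876908323, p(183)=896684817527, p(184)=980462880430, p(185)=1071823774337, p(186)=1171432692373, p(187)=1280011042268, p(188)=1398341745571, p(189)=1527273599625, p(190)=1667727404093.
Final step: p(191) = p(190) + p(189) - p(186) - p(184) + p(179) + p(176) - p(169) - p(165) + p(156) + p(151) - p(140) - p(134) + p(121) + p(114) - p(99) - p(91) + p(74) + p(65) - p(46) - p(36) + p(15) + p(4)
= 1667727404093 + 1527273599625 - 1171432692373 - 980462880430 + 625846753120 + 476715857290 - 250438925115 - 172389800255 + 73232243759 + 45060624582 - 15065878135 - 8149040695 + 2056148051 + 952050665 - 169229875 - 64112359 + 7089500 + 2012558 - 105558 - 17977 + 176 + 5
= 1820701100652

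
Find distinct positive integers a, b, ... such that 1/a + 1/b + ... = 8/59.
1/8 + 1/95 + 1/14947 + 1/670223480

Greedy algorithm:
8/59: ceiling(59/8) = 8, use 1/8
5/472: ceiling(472/5) = 95, use 1/95
3/44840: ceiling(44840/3) = 14947, use 1/14947
1/670223480: ceiling(670223480/1) = 670223480, use 1/670223480
Result: 8/59 = 1/8 + 1/95 + 1/14947 + 1/670223480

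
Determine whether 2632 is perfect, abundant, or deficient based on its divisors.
abundant

Proper divisors of 2632: sum = 1 + 2 + 4 + 7 + 8 + 14 + 28 + 47 + 56 + 94 + 188 + 329 + 376 + 658 + 1316 = 3128
Since 3128 > 2632, 2632 is abundant.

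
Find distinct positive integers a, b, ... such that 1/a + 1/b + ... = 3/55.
1/19 + 1/523 + 1/546535

Greedy algorithm:
3/55: ceiling(55/3) = 19, use 1/19
2/1045: ceiling(1045/2) = 523, use 1/523
1/546535: ceiling(546535/1) = 546535, use 1/546535
Result: 3/55 = 1/19 + 1/523 + 1/546535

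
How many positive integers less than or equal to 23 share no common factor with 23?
22

23 = 23
φ(n) = n × ∏(1 - 1/p) for each prime p dividing n
φ(23) = 23 × (1 - 1/23) = 22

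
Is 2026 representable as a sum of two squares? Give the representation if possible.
1² + 45² (a=1, b=45)

Factorization: 2026 = 2 × 1013
By Fermat: n is sum of two squares iff every prime p ≡ 3 (mod 4) appears to even power.
All primes ≡ 3 (mod 4) appear to even power.
Search a = 0, 1, 2, … for 2026 - a² a perfect square: first hit at a = 1: 2026 - 1 = 2025 = 45².
2026 = 1² + 45² = 1 + 2025 ✓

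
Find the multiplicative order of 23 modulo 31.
10

31 is prime, so ord(23) divides φ(31) = 30.
Divisors of 30: 1, 2, 3, 5, 6, 10, 15, 30.
Repeated squaring: 23^1 ≡ 23, 23^2 ≡ 2, 23^4 ≡ 4, 23^8 ≡ 16, 23^16 ≡ 8 (mod 31).
Test 23^d mod 31 for each divisor d in increasing order:
23^1 ≡ 23
23^2 ≡ 2
23^3 = 23^2·23^1 ≡ 15
23^5 = 23^4·23^1 ≡ 30
23^6 = 23^4·23^2 ≡ 8
23^10 = 23^8·23^2 ≡ 1  ← first divisor giving 1
The order is 10.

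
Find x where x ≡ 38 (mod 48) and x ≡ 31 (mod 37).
1622

Using Chinese Remainder Theorem:
M = 48 × 37 = 1776
M1 = 37, M2 = 48
y1 = 37^(-1) mod 48 = 13
y2 = 48^(-1) mod 37 = 27
x = (38×37×13 + 31×48×27) mod 1776 = 1622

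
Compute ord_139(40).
138

139 is prime, so ord(40) divides φ(139) = 138.
Divisors of 138: 1, 2, 3, 6, 23, 46, 69, 138.
Repeated squaring: 40^1 ≡ 40, 40^2 ≡ 71, 40^4 ≡ 37, 40^8 ≡ 118, 40^16 ≡ 24, 40^32 ≡ 20, 40^64 ≡ 122, 40^128 ≡ 11 (mod 139).
Test 40^d mod 139 for each divisor d in increasing order:
40^1 ≡ 40
40^2 ≡ 71
40^3 = 40^2·40^1 ≡ 60
40^6 = 40^4·40^2 ≡ 125
40^23 = 40^16·40^4·40^2·40^1 ≡ 43
40^46 = 40^32·40^8·40^4·40^2 ≡ 42
40^69 = 40^64·40^4·40^1 ≡ 138
40^138 = 40^128·40^8·40^2 ≡ 1  ← first divisor giving 1
The order is 138.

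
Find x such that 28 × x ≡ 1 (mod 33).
13

gcd(28, 33) = 1, so the inverse exists.
Extended Euclidean algorithm on (33, 28):
33 = 1 × 28 + 5  ⟹  5 = (1)·33 + (-1)·28
28 = 5 × 5 + 3  ⟹  3 = (-5)·33 + (6)·28
5 = 1 × 3 + 2  ⟹  2 = (6)·33 + (-7)·28
3 = 1 × 2 + 1  ⟹  1 = (-11)·33 + (13)·28
So (13)·28 ≡ 1 (mod 33), i.e. 28^(-1) ≡ 13 (mod 33).
Check: 28 × 13 = 364 ≡ 1 (mod 33)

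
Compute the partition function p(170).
274768617130

p(n) counts ways to write n as a sum of positive integers (order ignored).
Euler's pentagonal recurrence: p(k) = p(k-1) + p(k-2) - p(k-5) - p(k-7) + p(k-12) + p(k-15) - ... (offsets j(3j∓1)/2, signs ++--, p(0)=1, p(<0)=0).
DP table for k = 0..169: p(0)=1, p(1)=1, p(2)=2, p(3)=3, p(4)=5, p(5)=7, p(6)=11, p(7)=15, p(8)=22, p(9)=30, p(10)=42, p(11)=56, p(12)=77, p(13)=101, p(14)=135, p(15)=176, p(16)=231, p(17)=297, p(18)=385, p(19)=490, p(20)=627, p(21)=792, p(22)=1002, p(23)=1255, p(24)=1575, p(25)=1958, p(26)=2436, p(27)=3010, p(28)=3718, p(29)=4565, p(30)=5604, p(31)=6842, p(32)=8349, p(33)=10143, p(34)=12310, p(35)=14883, p(36)=17977, p(37)=21637, p(38)=26015, p(39)=31185, p(40)=37338, p(41)=44583, p(42)=53174, p(43)=63261, p(44)=75175, p(45)=89134, p(46)=105558, p(47)=124754, p(48)=147273, p(49)=173525, p(50)=204226, p(51)=239943, p(52)=281589, p(53)=329931, p(54)=386155, p(55)=451276, p(56)=526823, p(57)=614154, p(58)=715220, p(59)=831820, p(60)=966467, p(61)=1121505, p(62)=1300156, p(63)=1505499, p(64)=1741630, p(65)=2012558, p(66)=2323520, p(67)=2679689, p(68)=3087735, p(69)=3554345, p(70)=4087968, p(71)=4697205, p(72)=5392783, p(73)=6185689, p(74)=7089500, p(75)=8118264, p(76)=9289091, p(77)=10619863, p(78)=12132164, p(79)=13848650, p(80)=15796476, p(81)=18004327, p(82)=20506255, p(83)=23338469, p(84)=26543660, p(85)=30167357, p(86)=34262962, p(87)=38887673, p(88)=44108109, p(89)=49995925, p(90)=56634173, p(91)=64112359, p(92)=72533807, p(93)=82010177, p(94)=92669720, p(95)=104651419, p(96)=118114304, p(97)=133230930, p(98)=150198136, p(99)=169229875, p(100)=190569292, p(101)=214481126, p(102)=241265379, p(103)=271248950, p(104)=304801365, p(105)=342325709, p(106)=384276336, p(107)=431149389, p(108)=483502844, p(109)=541946240, p(110)=607163746, p(111)=679903203, p(112)=761002156, p(113)=851376628, p(114)=952050665, p(115)=1064144451, p(116)=1188908248, p(117)=1327710076, p(118)=1482074143, p(119)=1653668665, p(120)=1844349560, p(121)=2056148051, p(122)=2291320912, p(123)=2552338241, p(124)=2841940500, p(125)=3163127352, p(126)=3519222692, p(127)=3913864295, p(128)=4351078600, p(129)=4835271870, p(130)=5371315400, p(131)=5964539504, p(132)=6620830889, p(133)=7346629512, p(134)=8149040695, p(135)=9035836076, p(136)=10015581680, p(137)=11097645016, p(138)=12292341831, p(139)=13610949895, p(140)=15065878135, p(141)=16670689208, p(142)=18440293320, p(143)=20390982757, p(144)=22540654445, p(145)=24908858009, p(146)=27517052599, p(147)=30388671978, p(148)=33549419497, p(149)=37027355200, p(150)=40853235313, p(151)=45060624582, p(152)=49686288421, p(153)=54770336324, p(154)=60356673280, p(155)=66493182097, p(156)=73232243759, p(157)=80630964769, p(158)=88751778802, p(159)=97662728555, p(160)=107438159466, p(161)=118159068427, p(162)=129913904637, p(163)=142798995930, p(164)=156919475295, p(165)=172389800255, p(166)=189334822579, p(167)=207890420102, p(168)=228204732751, p(169)=250438925115.
Final step: p(170) = p(169) + p(168) - p(165) - p(163) + p(158) + p(155) - p(148) - p(144) + p(135) + p(130) - p(119) - p(113) + p(100) + p(93) - p(78) - p(70) + p(53) + p(44) - p(25) - p(15)
= 250438925115 + 228204732751 - 172389800255 - 142798995930 + 88751778802 + 66493182097 - 33549419497 - 22540654445 + 9035836076 + 5371315400 - 1653668665 - 851376628 + 190569292 + 82010177 - 12132164 - 4087968 + 329931 + 75175 - 1958 - 176
= 274768617130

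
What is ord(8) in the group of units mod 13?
4

13 is prime, so ord(8) divides φ(13) = 12.
Divisors of 12: 1, 2, 3, 4, 6, 12.
Repeated squaring: 8^1 ≡ 8, 8^2 ≡ 12, 8^4 ≡ 1, 8^8 ≡ 1 (mod 13).
Test 8^d mod 13 for each divisor d in increasing order:
8^1 ≡ 8
8^2 ≡ 12
8^3 = 8^2·8^1 ≡ 5
8^4 ≡ 1  ← first divisor giving 1
The order is 4.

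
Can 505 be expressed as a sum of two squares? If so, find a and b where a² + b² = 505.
8² + 21² (a=8, b=21)

Factorization: 505 = 5 × 101
By Fermat: n is sum of two squares iff every prime p ≡ 3 (mod 4) appears to even power.
All primes ≡ 3 (mod 4) appear to even power.
Search a = 0, 1, 2, … for 505 - a² a perfect square: first hit at a = 8: 505 - 64 = 441 = 21².
505 = 8² + 21² = 64 + 441 ✓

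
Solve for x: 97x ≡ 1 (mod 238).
27

gcd(97, 238) = 1, so the inverse exists.
Extended Euclidean algorithm on (238, 97):
238 = 2 × 97 + 44  ⟹  44 = (1)·238 + (-2)·97
97 = 2 × 44 + 9  ⟹  9 = (-2)·238 + (5)·97
44 = 4 × 9 + 8  ⟹  8 = (9)·238 + (-22)·97
9 = 1 × 8 + 1  ⟹  1 = (-11)·238 + (27)·97
So (27)·97 ≡ 1 (mod 238), i.e. 97^(-1) ≡ 27 (mod 238).
Check: 97 × 27 = 2619 ≡ 1 (mod 238)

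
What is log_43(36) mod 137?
118

Baby-step giant-step with step n = ⌈√137⌉ = 12.
Baby steps 43^j mod 137 (j:value) for j=0..11: 0:1, 1:43, 2:68, 3:47, 4:103, 5:45, 6:17, 7:46, 8:60, 9:114, 10:107, 11:80.
Giant-step multiplier: 43^(-12) ≡ 43^(136-12) = 43^124 ≡ 64 (mod 137).
Giant steps γ_i = 36·64^i mod 137: γ_0=36, γ_1=112, γ_2=44, γ_3=76, γ_4=69, γ_5=32, γ_6=130, γ_7=100, γ_8=98, γ_9=107 (in table at j=10).
x = i·n + j = 9·12 + 10 = 118.
Check: 43^118 ≡ 36 (mod 137).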